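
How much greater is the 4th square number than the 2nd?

12

4² = 16 and 2² = 4.
Difference: 16 − 4 = 12.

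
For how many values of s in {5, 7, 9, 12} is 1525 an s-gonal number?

1

s = 5: P(5, 32) = 1520 and P(5, 33) = 1617; 1525 is not s-gonal.
s = 7: P(7, 25) = 1525. ✓
s = 9: P(9, 21) = 1491 and P(9, 22) = 1639; 1525 is not s-gonal.
s = 12: P(12, 17) = 1377 and P(12, 18) = 1548; 1525 is not s-gonal.
Hits: s ∈ {7} → 1.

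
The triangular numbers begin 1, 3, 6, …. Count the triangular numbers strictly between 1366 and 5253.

The n-th triangular number is n(n+1)/2.
Smallest index with value > 1366: n = 52 (giving 1378).
Largest index with value < 5253: n = 101 (giving 5151).
Indices 52 through 101: 50 terms.

50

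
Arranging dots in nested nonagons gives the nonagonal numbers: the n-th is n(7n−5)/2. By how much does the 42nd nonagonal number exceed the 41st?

288

Consecutive nonagonal numbers differ by 7n − 6: here 7·42 − 6 = 288.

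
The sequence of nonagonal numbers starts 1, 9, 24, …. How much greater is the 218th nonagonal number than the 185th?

46464

218·(7·218 − 5)/2 = 165789 and 185·(7·185 − 5)/2 = 119325.
Difference: 165789 − 119325 = 46464.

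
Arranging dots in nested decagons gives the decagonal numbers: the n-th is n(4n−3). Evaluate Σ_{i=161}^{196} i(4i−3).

4584426

Σ i(4i−3) = 4Σi² − 3Σi over i = 161..196.
Σi = 19306 − 12880 = 6426 and Σi² = 2529086 − 1378160 = 1150926.
4·1150926 − 3·6426 = 4584426.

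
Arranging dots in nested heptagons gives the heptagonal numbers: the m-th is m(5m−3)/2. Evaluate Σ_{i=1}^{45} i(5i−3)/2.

Σ i(5i−3)/2 = (5Σi² − 3Σi) / 2 over i = 1..45.
Σi = 1035 and Σi² = 31395.
(5·31395 − 3·1035) / 2 = 153870/2 = 76935.

76935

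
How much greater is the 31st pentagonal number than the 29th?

31·(3·31 − 1)/2 = 1426 and 29·(3·29 − 1)/2 = 1247.
Difference: 1426 − 1247 = 179.

179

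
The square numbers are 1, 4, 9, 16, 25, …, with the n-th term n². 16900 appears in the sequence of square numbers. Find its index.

We need n² = 16900, so n = √16900 = 130.

130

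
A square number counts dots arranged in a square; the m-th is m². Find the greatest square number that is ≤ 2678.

2601

Solve n² ≤ 2678 for integer n.
n = 51 gives 2601 ≤ 2678, while n = 52 gives 2704 > 2678; so the answer is 2601.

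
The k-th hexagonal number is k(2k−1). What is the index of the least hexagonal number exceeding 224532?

Solve n(2n−1) > 224532 for integer n.
The largest n with value ≤ 224532 is 335 (since 224115 ≤ 224532 < 225456), so the first above is n = 336, value 225456.

336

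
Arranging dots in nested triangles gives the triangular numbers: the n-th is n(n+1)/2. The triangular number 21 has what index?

Set n(n+1)/2 = 21, giving n² + n − 42 = 0.
So n = (-1 + 13) / 2 = 12/2 = 6.

6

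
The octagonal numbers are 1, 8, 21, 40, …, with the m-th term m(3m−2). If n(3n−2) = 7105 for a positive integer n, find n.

49

Set n(3n−2) = 7105, giving 3n² − 2n − 7105 = 0.
The discriminant is 4 + 12·7105 = 85264, and √85264 = 292.
So n = (2 + 292) / 6 = 294/6 = 49.
Check: 49·(3·49 − 2) = 7105. ✓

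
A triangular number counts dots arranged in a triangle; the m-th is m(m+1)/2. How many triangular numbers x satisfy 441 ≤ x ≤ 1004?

The n-th triangular number is n(n+1)/2.
Smallest index with value ≥ 441: n = 30 (giving 465).
Largest index with value ≤ 1004: n = 44 (giving 990).
Indices 30 through 44: 15 terms.

15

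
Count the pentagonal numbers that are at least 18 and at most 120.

6

The n-th pentagonal number is n(3n−1)/2.
Smallest index with value ≥ 18: n = 4 (giving 22).
Largest index with value ≤ 120: n = 9 (giving 117).
Indices 4 through 9: 6 terms.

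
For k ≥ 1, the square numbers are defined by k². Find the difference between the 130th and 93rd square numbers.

130² = 16900 and 93² = 8649.
Difference: 16900 − 8649 = 8251.

8251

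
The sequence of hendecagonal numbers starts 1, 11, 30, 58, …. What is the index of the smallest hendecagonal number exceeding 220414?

222

Solve n(9n−7)/2 > 220414 for integer n.
The largest n with value ≤ 220414 is 221 (since 219011 ≤ 220414 < 221001), so the first above is n = 222, value 221001.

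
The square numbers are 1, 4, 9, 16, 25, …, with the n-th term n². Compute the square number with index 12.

12² = 144.

144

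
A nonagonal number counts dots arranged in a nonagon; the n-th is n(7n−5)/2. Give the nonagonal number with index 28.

2674

The 28th nonagonal number is n(7n−5)/2 with n = 28.
28·(7·28 − 5)/2 = 28·191/2 = 2674.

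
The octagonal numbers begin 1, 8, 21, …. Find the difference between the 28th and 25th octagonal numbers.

28·(3·28 − 2) = 2296 and 25·(3·25 − 2) = 1825.
Difference: 2296 − 1825 = 471.

471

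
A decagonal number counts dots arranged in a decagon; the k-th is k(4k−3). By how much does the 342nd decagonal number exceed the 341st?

2729

Consecutive decagonal numbers differ by 8n − 7: here 8·342 − 7 = 2729.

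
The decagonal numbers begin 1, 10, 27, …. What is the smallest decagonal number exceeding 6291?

6601

Solve n(4n−3) > 6291 for integer n.
The largest n with value ≤ 6291 is 40 (since 6280 ≤ 6291 < 6601), so the first above is n = 41, value 6601.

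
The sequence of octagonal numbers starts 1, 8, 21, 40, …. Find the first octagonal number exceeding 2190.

2296

Solve n(3n−2) > 2190 for integer n.
The largest n with value ≤ 2190 is 27 (since 2133 ≤ 2190 < 2296), so the first above is n = 28, value 2296.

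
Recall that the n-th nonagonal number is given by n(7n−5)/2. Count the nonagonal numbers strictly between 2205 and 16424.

43

The n-th nonagonal number is n(7n−5)/2.
Smallest index with value > 2205: n = 26 (giving 2301).
Largest index with value < 16424: n = 68 (giving 16014).
Indices 26 through 68: 43 terms.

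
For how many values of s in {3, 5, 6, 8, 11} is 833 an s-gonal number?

2

s = 3: P(3, 40) = 820 and P(3, 41) = 861; 833 is not s-gonal.
s = 5: P(5, 23) = 782 and P(5, 24) = 852; 833 is not s-gonal.
s = 6: P(6, 20) = 780 and P(6, 21) = 861; 833 is not s-gonal.
s = 8: P(8, 17) = 833. ✓
s = 11: P(11, 14) = 833. ✓
Hits: s ∈ {8, 11} → 2.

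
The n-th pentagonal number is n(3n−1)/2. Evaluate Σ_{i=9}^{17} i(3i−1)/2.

2313

Σ i(3i−1)/2 = (3Σi² − Σi) / 2 over i = 9..17.
Σi = 153 − 36 = 117 and Σi² = 1785 − 204 = 1581.
(3·1581 − 1·117) / 2 = 4626/2 = 2313.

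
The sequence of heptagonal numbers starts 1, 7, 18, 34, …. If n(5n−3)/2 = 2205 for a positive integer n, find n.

Set n(5n−3)/2 = 2205, giving 5n² − 3n − 4410 = 0.
The discriminant is 9 + 40·2205 = 88209, and √88209 = 297.
So n = (3 + 297) / 10 = 300/10 = 30.
Check: 30·(5·30 − 3)/2 = 2205. ✓

30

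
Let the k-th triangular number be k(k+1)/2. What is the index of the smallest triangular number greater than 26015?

228

Solve n(n+1)/2 > 26015 for integer n.
The largest n with value ≤ 26015 is 227 (since 25878 ≤ 26015 < 26106), so the first above is n = 228, value 26106.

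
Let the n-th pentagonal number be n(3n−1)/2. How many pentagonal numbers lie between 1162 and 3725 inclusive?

The n-th pentagonal number is n(3n−1)/2.
Smallest index with value ≥ 1162: n = 28 (giving 1162).
Largest index with value ≤ 3725: n = 50 (giving 3725).
Indices 28 through 50: 23 terms.

23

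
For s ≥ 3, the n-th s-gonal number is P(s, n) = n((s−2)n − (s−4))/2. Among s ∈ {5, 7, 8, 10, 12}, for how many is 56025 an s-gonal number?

s = 5: P(5, 193) = 55777 and P(5, 194) = 56357; 56025 is not s-gonal.
s = 7: P(7, 150) = 56025. ✓
s = 8: P(8, 136) = 55216 and P(8, 137) = 56033; 56025 is not s-gonal.
s = 10: P(10, 118) = 55342 and P(10, 119) = 56287; 56025 is not s-gonal.
s = 12: P(12, 106) = 55756 and P(12, 107) = 56817; 56025 is not s-gonal.
Hits: s ∈ {7} → 1.

1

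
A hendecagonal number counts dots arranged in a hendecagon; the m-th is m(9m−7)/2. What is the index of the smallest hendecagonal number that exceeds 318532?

267

Solve n(9n−7)/2 > 318532 for integer n.
The largest n with value ≤ 318532 is 266 (since 317471 ≤ 318532 < 319866), so the first above is n = 267, value 319866.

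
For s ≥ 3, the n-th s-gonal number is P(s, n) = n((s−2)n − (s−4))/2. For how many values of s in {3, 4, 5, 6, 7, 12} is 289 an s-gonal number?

1

s = 3: P(3, 23) = 276 and P(3, 24) = 300; 289 is not s-gonal.
s = 4: P(4, 17) = 289. ✓
s = 5: P(5, 14) = 287 and P(5, 15) = 330; 289 is not s-gonal.
s = 6: P(6, 12) = 276 and P(6, 13) = 325; 289 is not s-gonal.
s = 7: P(7, 11) = 286 and P(7, 12) = 342; 289 is not s-gonal.
s = 12: P(12, 8) = 288 and P(12, 9) = 369; 289 is not s-gonal.
Hits: s ∈ {4} → 1.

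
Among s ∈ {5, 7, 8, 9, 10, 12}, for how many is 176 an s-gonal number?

2

s = 5: P(5, 11) = 176. ✓
s = 7: P(7, 8) = 148 and P(7, 9) = 189; 176 is not s-gonal.
s = 8: P(8, 8) = 176. ✓
s = 9: P(9, 7) = 154 and P(9, 8) = 204; 176 is not s-gonal.
s = 10: P(10, 7) = 175 and P(10, 8) = 232; 176 is not s-gonal.
s = 12: P(12, 6) = 156 and P(12, 7) = 217; 176 is not s-gonal.
Hits: s ∈ {5, 8} → 2.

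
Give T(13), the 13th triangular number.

The 13th triangular number is n(n+1)/2 with n = 13.
13·14/2 = 182/2 = 91.

91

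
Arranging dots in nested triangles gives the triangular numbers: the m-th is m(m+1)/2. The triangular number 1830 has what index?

60

Set n(n+1)/2 = 1830, giving n² + n − 3660 = 0.
The discriminant is 1 + 8·1830 = 14641, and √14641 = 121.
So n = (-1 + 121) / 2 = 120/2 = 60.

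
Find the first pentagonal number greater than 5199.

5370

Solve n(3n−1)/2 > 5199 for integer n.
The largest n with value ≤ 5199 is 59 (since 5192 ≤ 5199 < 5370), so the first above is n = 60, value 5370.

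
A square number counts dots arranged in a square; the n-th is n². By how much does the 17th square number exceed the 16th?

33

n² − (n−1)² = 2n − 1, so 17² − 16² = 2·17 − 1 = 33.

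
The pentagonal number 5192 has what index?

59

Set n(3n−1)/2 = 5192, giving 3n² − n − 10384 = 0.
The discriminant is 1 + 24·5192 = 124609, and √124609 = 353.
So n = (1 + 353) / 6 = 354/6 = 59.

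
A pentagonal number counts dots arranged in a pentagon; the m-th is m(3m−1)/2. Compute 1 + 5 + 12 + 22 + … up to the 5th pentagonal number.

75

Σ i(3i−1)/2 = (3Σi² − Σi) / 2 over i = 1..5.
Σi = 15 and Σi² = 55.
(3·55 − 1·15) / 2 = 150/2 = 75.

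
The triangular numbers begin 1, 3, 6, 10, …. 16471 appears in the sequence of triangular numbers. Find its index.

Set n(n+1)/2 = 16471, giving n² + n − 32942 = 0.
So n = (-1 + 363) / 2 = 362/2 = 181.

181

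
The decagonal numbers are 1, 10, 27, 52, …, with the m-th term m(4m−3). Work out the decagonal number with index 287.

The 287th decagonal number is n(4n−3) with n = 287.
287·(4·287 − 3) = 287·1145 = 328615.

328615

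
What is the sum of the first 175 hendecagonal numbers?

Σ i(9i−7)/2 = (9Σi² − 7Σi) / 2 over i = 1..175.
Σi = 15400 and Σi² = 1801800.
(9·1801800 − 7·15400) / 2 = 16108400/2 = 8054200.

8054200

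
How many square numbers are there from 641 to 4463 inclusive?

The n-th square number is n².
Smallest index with value ≥ 641: n = 26 (giving 676).
Largest index with value ≤ 4463: n = 66 (giving 4356).
Indices 26 through 66: 41 terms.

41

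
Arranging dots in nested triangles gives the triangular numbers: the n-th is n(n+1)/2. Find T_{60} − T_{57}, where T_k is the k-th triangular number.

177

60·61/2 = 1830 and 57·58/2 = 1653.
Difference: 1830 − 1653 = 177.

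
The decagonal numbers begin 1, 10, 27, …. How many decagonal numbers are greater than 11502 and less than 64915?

The n-th decagonal number is n(4n−3).
Smallest index with value > 11502: n = 55 (giving 11935).
Largest index with value < 64915: n = 127 (giving 64135).
Indices 55 through 127: 73 terms.

73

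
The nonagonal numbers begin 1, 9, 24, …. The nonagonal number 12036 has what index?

Set n(7n−5)/2 = 12036, giving 7n² − 5n − 24072 = 0.
The discriminant is 25 + 56·12036 = 674041, and √674041 = 821.
So n = (5 + 821) / 14 = 826/14 = 59.
Check: 59·(7·59 − 5)/2 = 12036. ✓

59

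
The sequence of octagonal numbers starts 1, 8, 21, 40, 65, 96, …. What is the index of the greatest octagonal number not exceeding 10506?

Solve n(3n−2) ≤ 10506 for integer n.
n = 59 gives 10325 ≤ 10506, while n = 60 gives 10680 > 10506; so the answer is index 59.

59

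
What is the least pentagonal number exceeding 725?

Solve n(3n−1)/2 > 725 for integer n.
The largest n with value ≤ 725 is 22 (since 715 ≤ 725 < 782), so the first above is n = 23, value 782.

782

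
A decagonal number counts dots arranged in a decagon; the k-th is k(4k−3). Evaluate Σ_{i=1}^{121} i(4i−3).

Σ i(4i−3) = 4Σi² − 3Σi over i = 1..121.
Σi = 7381 and Σi² = 597861.
4·597861 − 3·7381 = 2369301.

2369301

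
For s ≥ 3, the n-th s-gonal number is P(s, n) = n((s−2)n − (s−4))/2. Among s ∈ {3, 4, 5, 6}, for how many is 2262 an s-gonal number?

s = 3: P(3, 66) = 2211 and P(3, 67) = 2278; 2262 is not s-gonal.
s = 4: P(4, 47) = 2209 and P(4, 48) = 2304; 2262 is not s-gonal.
s = 5: P(5, 39) = 2262. ✓
s = 6: P(6, 33) = 2145 and P(6, 34) = 2278; 2262 is not s-gonal.
Hits: s ∈ {5} → 1.

1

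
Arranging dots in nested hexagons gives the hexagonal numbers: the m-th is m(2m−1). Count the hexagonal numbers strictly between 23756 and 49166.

48

The n-th hexagonal number is n(2n−1).
Smallest index with value > 23756: n = 110 (giving 24090).
Largest index with value < 49166: n = 157 (giving 49141).
Indices 110 through 157: 48 terms.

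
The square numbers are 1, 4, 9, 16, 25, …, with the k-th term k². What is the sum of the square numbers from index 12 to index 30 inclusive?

8949

Σ_{i=12}^{30} i² = 9455 − 506 = 8949.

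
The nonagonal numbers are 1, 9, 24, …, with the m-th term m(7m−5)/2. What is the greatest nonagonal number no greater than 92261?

91449

Solve n(7n−5)/2 ≤ 92261 for integer n.
n = 162 gives 91449 ≤ 92261, while n = 163 gives 92584 > 92261; so the answer is 91449.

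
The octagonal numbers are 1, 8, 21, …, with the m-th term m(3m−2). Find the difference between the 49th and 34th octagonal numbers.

3705

49·(3·49 − 2) = 7105 and 34·(3·34 − 2) = 3400.
Difference: 7105 − 3400 = 3705.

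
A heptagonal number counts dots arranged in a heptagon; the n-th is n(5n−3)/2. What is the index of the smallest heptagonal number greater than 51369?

Solve n(5n−3)/2 > 51369 for integer n.
The largest n with value ≤ 51369 is 143 (since 50908 ≤ 51369 < 51624), so the first above is n = 144, value 51624.

144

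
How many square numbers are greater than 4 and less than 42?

The n-th square number is n².
Smallest index with value > 4: n = 3 (giving 9).
Largest index with value < 42: n = 6 (giving 36).
Indices 3 through 6: 4 terms.

4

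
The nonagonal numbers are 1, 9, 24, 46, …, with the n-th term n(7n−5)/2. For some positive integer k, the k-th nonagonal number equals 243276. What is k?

264

Set n(7n−5)/2 = 243276, giving 7n² − 5n − 486552 = 0.
The discriminant is 25 + 56·243276 = 13623481, and √13623481 = 3691.
So n = (5 + 3691) / 14 = 3696/14 = 264.
Check: 264·(7·264 − 5)/2 = 243276. ✓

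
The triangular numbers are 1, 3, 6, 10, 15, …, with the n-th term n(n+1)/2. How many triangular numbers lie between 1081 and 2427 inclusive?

The n-th triangular number is n(n+1)/2.
Smallest index with value ≥ 1081: n = 46 (giving 1081).
Largest index with value ≤ 2427: n = 69 (giving 2415).
Indices 46 through 69: 24 terms.

24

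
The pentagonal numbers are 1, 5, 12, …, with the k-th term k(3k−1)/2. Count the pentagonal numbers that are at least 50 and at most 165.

The n-th pentagonal number is n(3n−1)/2.
Smallest index with value ≥ 50: n = 6 (giving 51).
Largest index with value ≤ 165: n = 10 (giving 145).
Indices 6 through 10: 5 terms.

5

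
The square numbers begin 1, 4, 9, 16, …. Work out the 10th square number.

The 10th square number is n² with n = 10.
10² = 100.

100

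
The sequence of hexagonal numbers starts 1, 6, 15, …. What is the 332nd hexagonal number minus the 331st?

Consecutive hexagonal numbers differ by 4n − 3: here 4·332 − 3 = 1325.

1325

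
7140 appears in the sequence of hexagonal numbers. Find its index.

Set n(2n−1) = 7140, giving 2n² − n − 7140 = 0.
The discriminant is 1 + 8·7140 = 57121, and √57121 = 239.
So n = (1 + 239) / 4 = 240/4 = 60.

60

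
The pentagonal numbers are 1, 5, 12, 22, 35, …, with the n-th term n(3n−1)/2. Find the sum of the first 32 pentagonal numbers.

16896

Σ i(3i−1)/2 = (3Σi² − Σi) / 2 over i = 1..32.
Σi = 528 and Σi² = 11440.
(3·11440 − 1·528) / 2 = 33792/2 = 16896.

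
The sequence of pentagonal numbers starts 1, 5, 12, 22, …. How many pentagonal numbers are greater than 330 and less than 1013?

11

The n-th pentagonal number is n(3n−1)/2.
Smallest index with value > 330: n = 16 (giving 376).
Largest index with value < 1013: n = 26 (giving 1001).
Indices 16 through 26: 11 terms.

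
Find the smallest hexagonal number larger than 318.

325

Solve n(2n−1) > 318 for integer n.
The largest n with value ≤ 318 is 12 (since 276 ≤ 318 < 325), so the first above is n = 13, value 325.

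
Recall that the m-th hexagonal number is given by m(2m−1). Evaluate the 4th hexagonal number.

The 4th hexagonal number is n(2n−1) with n = 4.
4·(2·4 − 1) = 4·7 = 28.

28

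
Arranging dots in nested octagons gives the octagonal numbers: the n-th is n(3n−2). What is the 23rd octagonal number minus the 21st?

260

23·(3·23 − 2) = 1541 and 21·(3·21 − 2) = 1281.
Difference: 1541 − 1281 = 260.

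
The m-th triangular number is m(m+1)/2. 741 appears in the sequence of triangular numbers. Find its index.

38

Set n(n+1)/2 = 741, giving n² + n − 1482 = 0.
The discriminant is 1 + 8·741 = 5929, and √5929 = 77.
So n = (-1 + 77) / 2 = 76/2 = 38.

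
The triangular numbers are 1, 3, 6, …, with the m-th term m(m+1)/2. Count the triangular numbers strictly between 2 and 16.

The n-th triangular number is n(n+1)/2.
Smallest index with value > 2: n = 2 (giving 3).
Largest index with value < 16: n = 5 (giving 15).
Indices 2 through 5: 4 terms.

4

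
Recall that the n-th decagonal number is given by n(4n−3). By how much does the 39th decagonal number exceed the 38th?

305

Consecutive decagonal numbers differ by 8n − 7: here 8·39 − 7 = 305.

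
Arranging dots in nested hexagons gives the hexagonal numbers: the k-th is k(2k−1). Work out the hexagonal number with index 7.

The 7th hexagonal number is n(2n−1) with n = 7.
7·(2·7 − 1) = 7·13 = 91.

91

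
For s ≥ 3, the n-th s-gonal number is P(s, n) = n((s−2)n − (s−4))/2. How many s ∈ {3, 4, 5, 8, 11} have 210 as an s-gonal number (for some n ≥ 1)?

2

s = 3: P(3, 20) = 210. ✓
s = 4: P(4, 14) = 196 and P(4, 15) = 225; 210 is not s-gonal.
s = 5: P(5, 12) = 210. ✓
s = 8: P(8, 8) = 176 and P(8, 9) = 225; 210 is not s-gonal.
s = 11: P(11, 7) = 196 and P(11, 8) = 260; 210 is not s-gonal.
Hits: s ∈ {3, 5} → 2.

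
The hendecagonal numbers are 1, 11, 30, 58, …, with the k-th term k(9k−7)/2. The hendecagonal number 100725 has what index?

Set n(9n−7)/2 = 100725, giving 9n² − 7n − 201450 = 0.
The discriminant is 49 + 72·100725 = 7252249, and √7252249 = 2693.
So n = (7 + 2693) / 18 = 2700/18 = 150.

150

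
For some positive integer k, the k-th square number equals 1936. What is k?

We need n² = 1936, so n = √1936 = 44.

44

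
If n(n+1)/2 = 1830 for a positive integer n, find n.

60

Set n(n+1)/2 = 1830, giving n² + n − 3660 = 0.
So n = (-1 + 121) / 2 = 120/2 = 60.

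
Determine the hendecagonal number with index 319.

319·(9·319 − 7)/2 = 319·2864/2 = 319·1432 = 456808.

456808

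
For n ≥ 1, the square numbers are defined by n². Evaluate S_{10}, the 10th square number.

100

The 10th square number is n² with n = 10.
10² = 100.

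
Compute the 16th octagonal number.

736

16·(3·16 − 2) = 16·46 = 736.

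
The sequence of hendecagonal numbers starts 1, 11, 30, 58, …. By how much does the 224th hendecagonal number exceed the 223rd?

2008

Consecutive hendecagonal numbers differ by 9n − 8: here 9·224 − 8 = 2008.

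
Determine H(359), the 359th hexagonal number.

359·(2·359 − 1) = 359·717 = 257403.

257403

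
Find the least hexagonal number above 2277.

2278

Solve n(2n−1) > 2277 for integer n.
The largest n with value ≤ 2277 is 33 (since 2145 ≤ 2277 < 2278), so the first above is n = 34, value 2278.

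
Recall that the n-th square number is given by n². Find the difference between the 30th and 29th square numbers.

59

n² − (n−1)² = 2n − 1, so 30² − 29² = 2·30 − 1 = 59.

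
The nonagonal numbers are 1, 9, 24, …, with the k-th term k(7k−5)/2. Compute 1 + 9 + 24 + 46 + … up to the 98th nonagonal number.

Σ i(7i−5)/2 = (7Σi² − 5Σi) / 2 over i = 1..98.
Σi = 4851 and Σi² = 318549.
(7·318549 − 5·4851) / 2 = 2205588/2 = 1102794.

1102794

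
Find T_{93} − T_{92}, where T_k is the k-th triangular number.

93

Consecutive triangular numbers differ by n: T_{93} − T_{92} = 93.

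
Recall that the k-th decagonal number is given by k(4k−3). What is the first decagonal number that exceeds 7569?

7612

Solve n(4n−3) > 7569 for integer n.
The largest n with value ≤ 7569 is 43 (since 7267 ≤ 7569 < 7612), so the first above is n = 44, value 7612.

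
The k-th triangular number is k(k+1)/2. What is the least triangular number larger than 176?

Solve n(n+1)/2 > 176 for integer n.
The largest n with value ≤ 176 is 18 (since 171 ≤ 176 < 190), so the first above is n = 19, value 190.

190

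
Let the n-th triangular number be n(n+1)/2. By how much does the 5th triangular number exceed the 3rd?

5·6/2 = 15 and 3·4/2 = 6.
Difference: 15 − 6 = 9.

9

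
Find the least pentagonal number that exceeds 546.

Solve n(3n−1)/2 > 546 for integer n.
The largest n with value ≤ 546 is 19 (since 532 ≤ 546 < 590), so the first above is n = 20, value 590.

590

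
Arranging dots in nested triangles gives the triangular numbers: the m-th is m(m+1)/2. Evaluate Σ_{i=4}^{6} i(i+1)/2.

46

Σ i(i+1)/2 = (Σi² + Σi) / 2 over i = 4..6.
Σi = 21 − 6 = 15 and Σi² = 91 − 14 = 77.
(1·77 + 1·15) / 2 = 92/2 = 46.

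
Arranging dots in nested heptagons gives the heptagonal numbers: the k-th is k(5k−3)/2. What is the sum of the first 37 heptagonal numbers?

42883

Σ i(5i−3)/2 = (5Σi² − 3Σi) / 2 over i = 1..37.
Σi = 703 and Σi² = 17575.
(5·17575 − 3·703) / 2 = 85766/2 = 42883.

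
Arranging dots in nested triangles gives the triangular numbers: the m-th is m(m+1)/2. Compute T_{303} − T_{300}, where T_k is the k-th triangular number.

906

303·304/2 = 46056 and 300·301/2 = 45150.
Difference: 46056 − 45150 = 906.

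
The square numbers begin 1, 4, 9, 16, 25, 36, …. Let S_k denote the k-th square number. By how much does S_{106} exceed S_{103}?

627

106² = 11236 and 103² = 10609.
Difference: 11236 − 10609 = 627.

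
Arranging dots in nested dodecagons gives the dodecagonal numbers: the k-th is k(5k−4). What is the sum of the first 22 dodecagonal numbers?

Σ i(5i−4) = 5Σi² − 4Σi over i = 1..22.
Σi = 253 and Σi² = 3795.
5·3795 − 4·253 = 17963.

17963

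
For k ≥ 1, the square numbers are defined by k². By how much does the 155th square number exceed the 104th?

13209

155² = 24025 and 104² = 10816.
Difference: 24025 − 10816 = 13209.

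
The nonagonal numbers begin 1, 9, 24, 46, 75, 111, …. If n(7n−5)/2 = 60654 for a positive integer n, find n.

Set n(7n−5)/2 = 60654, giving 7n² − 5n − 121308 = 0.
The discriminant is 25 + 56·60654 = 3396649, and √3396649 = 1843.
So n = (5 + 1843) / 14 = 1848/14 = 132.

132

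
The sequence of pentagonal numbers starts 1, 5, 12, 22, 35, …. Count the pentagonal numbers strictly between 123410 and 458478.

The n-th pentagonal number is n(3n−1)/2.
Smallest index with value > 123410: n = 288 (giving 124272).
Largest index with value < 458478: n = 553 (giving 458437).
Indices 288 through 553: 266 terms.

266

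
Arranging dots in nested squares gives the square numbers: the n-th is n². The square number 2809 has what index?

53

We need n² = 2809, so n = √2809 = 53.
Check: 53² = 2809. ✓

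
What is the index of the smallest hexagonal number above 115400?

Solve n(2n−1) > 115400 for integer n.
The largest n with value ≤ 115400 is 240 (since 114960 ≤ 115400 < 115921), so the first above is n = 241, value 115921.

241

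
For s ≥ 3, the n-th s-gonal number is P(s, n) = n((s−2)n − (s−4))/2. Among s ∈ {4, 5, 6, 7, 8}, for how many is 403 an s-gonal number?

1

s = 4: P(4, 20) = 400 and P(4, 21) = 441; 403 is not s-gonal.
s = 5: P(5, 16) = 376 and P(5, 17) = 425; 403 is not s-gonal.
s = 6: P(6, 14) = 378 and P(6, 15) = 435; 403 is not s-gonal.
s = 7: P(7, 13) = 403. ✓
s = 8: P(8, 11) = 341 and P(8, 12) = 408; 403 is not s-gonal.
Hits: s ∈ {7} → 1.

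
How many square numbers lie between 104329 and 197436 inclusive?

122

The n-th square number is n².
Smallest index with value ≥ 104329: n = 323 (giving 104329).
Largest index with value ≤ 197436: n = 444 (giving 197136).
Indices 323 through 444: 122 terms.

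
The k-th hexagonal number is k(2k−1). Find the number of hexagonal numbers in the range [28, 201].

7

The n-th hexagonal number is n(2n−1).
Smallest index with value ≥ 28: n = 4 (giving 28).
Largest index with value ≤ 201: n = 10 (giving 190).
Indices 4 through 10: 7 terms.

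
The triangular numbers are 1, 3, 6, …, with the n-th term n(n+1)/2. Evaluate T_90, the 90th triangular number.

90·91/2 = 8190/2 = 4095.

4095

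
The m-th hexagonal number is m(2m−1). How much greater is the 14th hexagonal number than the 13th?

53

Consecutive hexagonal numbers differ by 4n − 3: here 4·14 − 3 = 53.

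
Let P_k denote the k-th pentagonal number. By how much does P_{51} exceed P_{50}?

151

Consecutive pentagonal numbers differ by 3n − 2: here 3·51 − 2 = 151.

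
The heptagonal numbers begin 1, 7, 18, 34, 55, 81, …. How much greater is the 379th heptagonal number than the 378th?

1891

Consecutive heptagonal numbers differ by 5n − 4: here 5·379 − 4 = 1891.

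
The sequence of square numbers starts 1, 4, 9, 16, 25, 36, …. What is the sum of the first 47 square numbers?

Σ_{i=1}^{47} i² = 47·48·95/6 = 35720.

35720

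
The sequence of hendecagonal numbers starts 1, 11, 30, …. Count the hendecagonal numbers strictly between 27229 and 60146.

37

The n-th hendecagonal number is n(9n−7)/2.
Smallest index with value > 27229: n = 79 (giving 27808).
Largest index with value < 60146: n = 115 (giving 59110).
Indices 79 through 115: 37 terms.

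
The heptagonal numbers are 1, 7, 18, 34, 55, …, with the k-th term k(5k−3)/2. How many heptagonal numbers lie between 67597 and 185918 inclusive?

The n-th heptagonal number is n(5n−3)/2.
Smallest index with value ≥ 67597: n = 165 (giving 67815).
Largest index with value ≤ 185918: n = 273 (giving 185913).
Indices 165 through 273: 109 terms.

109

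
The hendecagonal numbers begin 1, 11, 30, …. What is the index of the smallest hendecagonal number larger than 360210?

284

Solve n(9n−7)/2 > 360210 for integer n.
The largest n with value ≤ 360210 is 283 (since 359410 ≤ 360210 < 361958), so the first above is n = 284, value 361958.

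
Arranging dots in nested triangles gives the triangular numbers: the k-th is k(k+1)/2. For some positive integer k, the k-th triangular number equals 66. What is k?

Set n(n+1)/2 = 66, giving n² + n − 132 = 0.
The discriminant is 1 + 8·66 = 529, and √529 = 23.
So n = (-1 + 23) / 2 = 22/2 = 11.
Check: 11·12/2 = 66. ✓

11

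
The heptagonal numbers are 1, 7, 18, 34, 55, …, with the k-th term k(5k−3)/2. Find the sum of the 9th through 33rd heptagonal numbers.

30025

Σ i(5i−3)/2 = (5Σi² − 3Σi) / 2 over i = 9..33.
Σi = 561 − 36 = 525 and Σi² = 12529 − 204 = 12325.
(5·12325 − 3·525) / 2 = 60050/2 = 30025.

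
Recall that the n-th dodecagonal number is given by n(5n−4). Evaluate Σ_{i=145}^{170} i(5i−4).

3215745

Σ i(5i−4) = 5Σi² − 4Σi over i = 145..170.
Σi = 14535 − 10440 = 4095 and Σi² = 1652145 − 1005720 = 646425.
5·646425 − 4·4095 = 3215745.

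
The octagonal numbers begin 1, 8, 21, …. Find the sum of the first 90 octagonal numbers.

733005

Σ i(3i−2) = 3Σi² − 2Σi over i = 1..90.
Σi = 4095 and Σi² = 247065.
3·247065 − 2·4095 = 733005.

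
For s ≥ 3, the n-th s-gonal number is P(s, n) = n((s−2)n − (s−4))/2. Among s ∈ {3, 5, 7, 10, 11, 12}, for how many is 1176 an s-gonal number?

1

s = 3: P(3, 48) = 1176. ✓
s = 5: P(5, 28) = 1162 and P(5, 29) = 1247; 1176 is not s-gonal.
s = 7: P(7, 21) = 1071 and P(7, 22) = 1177; 1176 is not s-gonal.
s = 10: P(10, 17) = 1105 and P(10, 18) = 1242; 1176 is not s-gonal.
s = 11: P(11, 16) = 1096 and P(11, 17) = 1241; 1176 is not s-gonal.
s = 12: P(12, 15) = 1065 and P(12, 16) = 1216; 1176 is not s-gonal.
Hits: s ∈ {3} → 1.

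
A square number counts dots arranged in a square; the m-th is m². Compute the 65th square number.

The 65th square number is n² with n = 65.
65² = 4225.

4225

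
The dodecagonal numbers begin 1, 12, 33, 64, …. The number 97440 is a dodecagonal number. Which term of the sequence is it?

Set n(5n−4) = 97440, giving 5n² − 4n − 97440 = 0.
The discriminant is 16 + 20·97440 = 1948816, and √1948816 = 1396.
So n = (4 + 1396) / 10 = 1400/10 = 140.

140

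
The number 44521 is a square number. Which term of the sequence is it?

We need n² = 44521, so n = √44521 = 211.

211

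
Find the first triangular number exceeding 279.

300

Solve n(n+1)/2 > 279 for integer n.
The largest n with value ≤ 279 is 23 (since 276 ≤ 279 < 300), so the first above is n = 24, value 300.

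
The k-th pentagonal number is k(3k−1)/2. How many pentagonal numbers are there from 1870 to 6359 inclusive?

The n-th pentagonal number is n(3n−1)/2.
Smallest index with value ≥ 1870: n = 36 (giving 1926).
Largest index with value ≤ 6359: n = 65 (giving 6305).
Indices 36 through 65: 30 terms.

30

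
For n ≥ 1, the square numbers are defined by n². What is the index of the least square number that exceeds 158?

Solve n² > 158 for integer n.
The largest n with value ≤ 158 is 12 (since 144 ≤ 158 < 169), so the first above is n = 13, value 169.

13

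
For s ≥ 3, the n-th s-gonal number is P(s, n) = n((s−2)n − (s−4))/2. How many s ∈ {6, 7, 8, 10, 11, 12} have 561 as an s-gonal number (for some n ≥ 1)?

s = 6: P(6, 17) = 561. ✓
s = 7: P(7, 15) = 540 and P(7, 16) = 616; 561 is not s-gonal.
s = 8: P(8, 14) = 560 and P(8, 15) = 645; 561 is not s-gonal.
s = 10: P(10, 12) = 540 and P(10, 13) = 637; 561 is not s-gonal.
s = 11: P(11, 11) = 506 and P(11, 12) = 606; 561 is not s-gonal.
s = 12: P(12, 11) = 561. ✓
Hits: s ∈ {6, 12} → 2.

2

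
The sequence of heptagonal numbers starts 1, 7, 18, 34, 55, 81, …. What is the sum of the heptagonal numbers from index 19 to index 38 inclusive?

41420

Σ i(5i−3)/2 = (5Σi² − 3Σi) / 2 over i = 19..38.
Σi = 741 − 171 = 570 and Σi² = 19019 − 2109 = 16910.
(5·16910 − 3·570) / 2 = 82840/2 = 41420.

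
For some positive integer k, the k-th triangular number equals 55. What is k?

10

Set n(n+1)/2 = 55, giving n² + n − 110 = 0.
The discriminant is 1 + 8·55 = 441, and √441 = 21.
So n = (-1 + 21) / 2 = 20/2 = 10.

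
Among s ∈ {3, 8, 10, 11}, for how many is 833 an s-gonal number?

2

s = 3: P(3, 40) = 820 and P(3, 41) = 861; 833 is not s-gonal.
s = 8: P(8, 17) = 833. ✓
s = 10: P(10, 14) = 742 and P(10, 15) = 855; 833 is not s-gonal.
s = 11: P(11, 14) = 833. ✓
Hits: s ∈ {8, 11} → 2.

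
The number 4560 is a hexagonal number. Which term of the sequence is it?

Set n(2n−1) = 4560, giving 2n² − n − 4560 = 0.
So n = (1 + 191) / 4 = 192/4 = 48.

48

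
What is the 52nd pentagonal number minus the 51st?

154

Consecutive pentagonal numbers differ by 3n − 2: here 3·52 − 2 = 154.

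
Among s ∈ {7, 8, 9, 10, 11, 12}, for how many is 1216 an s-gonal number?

s = 7: P(7, 22) = 1177 and P(7, 23) = 1288; 1216 is not s-gonal.
s = 8: P(8, 20) = 1160 and P(8, 21) = 1281; 1216 is not s-gonal.
s = 9: P(9, 19) = 1216. ✓
s = 10: P(10, 17) = 1105 and P(10, 18) = 1242; 1216 is not s-gonal.
s = 11: P(11, 16) = 1096 and P(11, 17) = 1241; 1216 is not s-gonal.
s = 12: P(12, 16) = 1216. ✓
Hits: s ∈ {9, 12} → 2.

2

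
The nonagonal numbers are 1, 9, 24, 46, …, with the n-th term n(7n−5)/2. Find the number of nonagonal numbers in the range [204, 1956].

The n-th nonagonal number is n(7n−5)/2.
Smallest index with value ≥ 204: n = 8 (giving 204).
Largest index with value ≤ 1956: n = 24 (giving 1956).
Indices 8 through 24: 17 terms.

17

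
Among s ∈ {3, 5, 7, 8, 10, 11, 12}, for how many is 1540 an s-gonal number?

s = 3: P(3, 55) = 1540. ✓
s = 5: P(5, 32) = 1520 and P(5, 33) = 1617; 1540 is not s-gonal.
s = 7: P(7, 25) = 1525 and P(7, 26) = 1651; 1540 is not s-gonal.
s = 8: P(8, 22) = 1408 and P(8, 23) = 1541; 1540 is not s-gonal.
s = 10: P(10, 20) = 1540. ✓
s = 11: P(11, 18) = 1395 and P(11, 19) = 1558; 1540 is not s-gonal.
s = 12: P(12, 17) = 1377 and P(12, 18) = 1548; 1540 is not s-gonal.
Hits: s ∈ {3, 10} → 2.

2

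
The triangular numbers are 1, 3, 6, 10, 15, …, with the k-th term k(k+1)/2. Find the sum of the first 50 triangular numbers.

Σ i(i+1)/2 = (Σi² + Σi) / 2 over i = 1..50.
Σi = 1275 and Σi² = 42925.
(1·42925 + 1·1275) / 2 = 44200/2 = 22100.

22100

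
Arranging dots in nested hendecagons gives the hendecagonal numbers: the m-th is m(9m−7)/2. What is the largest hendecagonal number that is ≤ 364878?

364515

Solve n(9n−7)/2 ≤ 364878 for integer n.
n = 285 gives 364515 ≤ 364878, while n = 286 gives 367081 > 364878; so the answer is 364515.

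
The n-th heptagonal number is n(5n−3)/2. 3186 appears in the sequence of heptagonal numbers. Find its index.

Set n(5n−3)/2 = 3186, giving 5n² − 3n − 6372 = 0.
The discriminant is 9 + 40·3186 = 127449, and √127449 = 357.
So n = (3 + 357) / 10 = 360/10 = 36.
Check: 36·(5·36 − 3)/2 = 3186. ✓

36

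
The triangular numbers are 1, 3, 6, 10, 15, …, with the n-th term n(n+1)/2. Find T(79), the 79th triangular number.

3160

79·80/2 = 6320/2 = 3160.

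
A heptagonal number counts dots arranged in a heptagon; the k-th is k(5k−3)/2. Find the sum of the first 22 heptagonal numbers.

9108

Σ i(5i−3)/2 = (5Σi² − 3Σi) / 2 over i = 1..22.
Σi = 253 and Σi² = 3795.
(5·3795 − 3·253) / 2 = 18216/2 = 9108.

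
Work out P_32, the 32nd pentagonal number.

32·(3·32 − 1)/2 = 32·95/2 = 1520.

1520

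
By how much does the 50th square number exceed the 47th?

50² = 2500 and 47² = 2209.
Difference: 2500 − 2209 = 291.

291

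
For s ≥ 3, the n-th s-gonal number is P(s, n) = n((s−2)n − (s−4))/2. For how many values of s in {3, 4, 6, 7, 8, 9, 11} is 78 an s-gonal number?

1

s = 3: P(3, 12) = 78. ✓
s = 4: P(4, 8) = 64 and P(4, 9) = 81; 78 is not s-gonal.
s = 6: P(6, 6) = 66 and P(6, 7) = 91; 78 is not s-gonal.
s = 7: P(7, 5) = 55 and P(7, 6) = 81; 78 is not s-gonal.
s = 8: P(8, 5) = 65 and P(8, 6) = 96; 78 is not s-gonal.
s = 9: P(9, 5) = 75 and P(9, 6) = 111; 78 is not s-gonal.
s = 11: P(11, 4) = 58 and P(11, 5) = 95; 78 is not s-gonal.
Hits: s ∈ {3} → 1.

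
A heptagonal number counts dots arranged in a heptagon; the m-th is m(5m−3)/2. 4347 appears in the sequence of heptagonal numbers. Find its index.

42

Set n(5n−3)/2 = 4347, giving 5n² − 3n − 8694 = 0.
So n = (3 + 417) / 10 = 420/10 = 42.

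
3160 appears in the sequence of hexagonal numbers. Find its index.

Set n(2n−1) = 3160, giving 2n² − n − 3160 = 0.
The discriminant is 1 + 8·3160 = 25281, and √25281 = 159.
So n = (1 + 159) / 4 = 160/4 = 40.
Check: 40·(2·40 − 1) = 3160. ✓

40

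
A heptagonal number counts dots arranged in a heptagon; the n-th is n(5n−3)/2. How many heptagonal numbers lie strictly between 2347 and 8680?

The n-th heptagonal number is n(5n−3)/2.
Smallest index with value > 2347: n = 31 (giving 2356).
Largest index with value < 8680: n = 59 (giving 8614).
Indices 31 through 59: 29 terms.

29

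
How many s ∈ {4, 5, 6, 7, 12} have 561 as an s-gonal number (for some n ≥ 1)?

s = 4: P(4, 23) = 529 and P(4, 24) = 576; 561 is not s-gonal.
s = 5: P(5, 19) = 532 and P(5, 20) = 590; 561 is not s-gonal.
s = 6: P(6, 17) = 561. ✓
s = 7: P(7, 15) = 540 and P(7, 16) = 616; 561 is not s-gonal.
s = 12: P(12, 11) = 561. ✓
Hits: s ∈ {6, 12} → 2.

2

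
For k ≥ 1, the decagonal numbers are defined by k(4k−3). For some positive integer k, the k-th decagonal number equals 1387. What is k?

19

Set n(4n−3) = 1387, giving 4n² − 3n − 1387 = 0.
The discriminant is 9 + 16·1387 = 22201, and √22201 = 149.
So n = (3 + 149) / 8 = 152/8 = 19.
Check: 19·(4·19 − 3) = 1387. ✓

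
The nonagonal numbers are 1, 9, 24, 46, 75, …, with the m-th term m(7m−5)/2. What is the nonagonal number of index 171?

The 171st nonagonal number is n(7n−5)/2 with n = 171.
171·(7·171 − 5)/2 = 171·1192/2 = 171·596 = 101916.

101916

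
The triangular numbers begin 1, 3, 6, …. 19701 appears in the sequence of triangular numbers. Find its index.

Set n(n+1)/2 = 19701, giving n² + n − 39402 = 0.
The discriminant is 1 + 8·19701 = 157609, and √157609 = 397.
So n = (-1 + 397) / 2 = 396/2 = 198.
Check: 198·199/2 = 19701. ✓

198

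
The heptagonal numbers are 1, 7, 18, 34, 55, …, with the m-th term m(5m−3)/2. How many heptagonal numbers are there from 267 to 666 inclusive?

6

The n-th heptagonal number is n(5n−3)/2.
Smallest index with value ≥ 267: n = 11 (giving 286).
Largest index with value ≤ 666: n = 16 (giving 616).
Indices 11 through 16: 6 terms.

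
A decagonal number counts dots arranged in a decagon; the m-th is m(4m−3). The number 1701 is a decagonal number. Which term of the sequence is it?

Set n(4n−3) = 1701, giving 4n² − 3n − 1701 = 0.
The discriminant is 9 + 16·1701 = 27225, and √27225 = 165.
So n = (3 + 165) / 8 = 168/8 = 21.
Check: 21·(4·21 − 3) = 1701. ✓

21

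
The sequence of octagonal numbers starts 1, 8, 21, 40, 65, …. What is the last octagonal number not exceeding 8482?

Solve n(3n−2) ≤ 8482 for integer n.
n = 53 gives 8321 ≤ 8482, while n = 54 gives 8640 > 8482; so the answer is 8321.

8321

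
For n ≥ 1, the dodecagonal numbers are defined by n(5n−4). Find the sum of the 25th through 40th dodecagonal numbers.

84120

Σ i(5i−4) = 5Σi² − 4Σi over i = 25..40.
Σi = 820 − 300 = 520 and Σi² = 22140 − 4900 = 17240.
5·17240 − 4·520 = 84120.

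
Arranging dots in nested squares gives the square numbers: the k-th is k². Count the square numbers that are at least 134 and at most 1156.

23

The n-th square number is n².
Smallest index with value ≥ 134: n = 12 (giving 144).
Largest index with value ≤ 1156: n = 34 (giving 1156).
Indices 12 through 34: 23 terms.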